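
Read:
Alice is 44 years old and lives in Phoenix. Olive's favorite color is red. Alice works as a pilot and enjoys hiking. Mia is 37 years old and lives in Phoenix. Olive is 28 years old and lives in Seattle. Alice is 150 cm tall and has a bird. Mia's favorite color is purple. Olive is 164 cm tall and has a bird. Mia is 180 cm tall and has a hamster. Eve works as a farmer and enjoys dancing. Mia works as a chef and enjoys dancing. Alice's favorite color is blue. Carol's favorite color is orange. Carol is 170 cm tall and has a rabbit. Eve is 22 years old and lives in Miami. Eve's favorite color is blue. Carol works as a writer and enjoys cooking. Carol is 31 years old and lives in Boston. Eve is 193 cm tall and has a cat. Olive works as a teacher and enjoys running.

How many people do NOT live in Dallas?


Not in Dallas: 5

5


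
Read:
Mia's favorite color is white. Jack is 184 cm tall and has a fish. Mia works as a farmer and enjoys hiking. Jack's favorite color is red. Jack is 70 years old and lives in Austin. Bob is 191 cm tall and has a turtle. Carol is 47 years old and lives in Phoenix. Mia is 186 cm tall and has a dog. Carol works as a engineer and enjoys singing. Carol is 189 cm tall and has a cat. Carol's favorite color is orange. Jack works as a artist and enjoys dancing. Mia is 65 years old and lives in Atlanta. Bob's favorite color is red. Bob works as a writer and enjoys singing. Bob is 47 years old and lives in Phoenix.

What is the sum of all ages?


47+47+65+70 = 229

229


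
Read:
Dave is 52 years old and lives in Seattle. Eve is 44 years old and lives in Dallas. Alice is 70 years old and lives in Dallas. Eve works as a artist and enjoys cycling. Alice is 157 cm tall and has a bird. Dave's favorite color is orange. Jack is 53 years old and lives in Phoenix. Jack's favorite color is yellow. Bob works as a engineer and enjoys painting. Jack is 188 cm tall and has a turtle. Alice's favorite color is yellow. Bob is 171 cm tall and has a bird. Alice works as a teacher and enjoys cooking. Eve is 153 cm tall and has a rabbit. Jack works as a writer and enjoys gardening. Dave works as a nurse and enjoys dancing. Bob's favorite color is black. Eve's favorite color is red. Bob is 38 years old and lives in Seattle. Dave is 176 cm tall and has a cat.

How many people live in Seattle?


Count in Seattle: 2

2


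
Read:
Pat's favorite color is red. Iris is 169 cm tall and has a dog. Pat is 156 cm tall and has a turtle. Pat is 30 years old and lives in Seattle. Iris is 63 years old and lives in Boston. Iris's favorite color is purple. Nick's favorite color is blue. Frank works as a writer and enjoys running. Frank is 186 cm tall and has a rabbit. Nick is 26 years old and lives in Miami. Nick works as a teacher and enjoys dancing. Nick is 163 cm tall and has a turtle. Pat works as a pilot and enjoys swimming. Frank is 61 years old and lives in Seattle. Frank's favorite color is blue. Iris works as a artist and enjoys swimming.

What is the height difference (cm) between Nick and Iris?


|163 - 169| = 6

6


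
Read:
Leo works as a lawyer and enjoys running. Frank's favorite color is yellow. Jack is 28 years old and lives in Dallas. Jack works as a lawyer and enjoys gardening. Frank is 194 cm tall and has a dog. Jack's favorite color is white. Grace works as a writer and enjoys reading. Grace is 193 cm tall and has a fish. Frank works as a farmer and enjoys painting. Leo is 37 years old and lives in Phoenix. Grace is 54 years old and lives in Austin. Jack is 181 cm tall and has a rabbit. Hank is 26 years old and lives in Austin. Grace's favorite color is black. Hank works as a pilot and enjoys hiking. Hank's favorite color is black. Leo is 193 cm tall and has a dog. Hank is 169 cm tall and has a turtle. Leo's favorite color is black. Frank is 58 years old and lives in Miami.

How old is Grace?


Grace is 54 years old

54


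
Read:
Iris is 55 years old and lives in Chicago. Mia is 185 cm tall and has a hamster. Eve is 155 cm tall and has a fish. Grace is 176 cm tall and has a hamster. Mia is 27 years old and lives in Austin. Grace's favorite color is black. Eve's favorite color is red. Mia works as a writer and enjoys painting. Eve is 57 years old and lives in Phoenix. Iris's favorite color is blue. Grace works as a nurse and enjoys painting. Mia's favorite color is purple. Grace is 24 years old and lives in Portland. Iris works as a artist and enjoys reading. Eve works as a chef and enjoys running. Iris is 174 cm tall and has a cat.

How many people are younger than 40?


Filter: 2

2


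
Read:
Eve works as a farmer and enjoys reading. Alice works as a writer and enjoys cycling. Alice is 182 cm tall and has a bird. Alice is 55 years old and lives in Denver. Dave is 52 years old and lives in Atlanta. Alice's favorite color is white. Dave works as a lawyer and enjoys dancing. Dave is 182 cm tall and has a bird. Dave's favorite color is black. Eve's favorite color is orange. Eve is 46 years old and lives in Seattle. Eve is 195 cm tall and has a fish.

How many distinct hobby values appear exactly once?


Unique hobby values: 3

3


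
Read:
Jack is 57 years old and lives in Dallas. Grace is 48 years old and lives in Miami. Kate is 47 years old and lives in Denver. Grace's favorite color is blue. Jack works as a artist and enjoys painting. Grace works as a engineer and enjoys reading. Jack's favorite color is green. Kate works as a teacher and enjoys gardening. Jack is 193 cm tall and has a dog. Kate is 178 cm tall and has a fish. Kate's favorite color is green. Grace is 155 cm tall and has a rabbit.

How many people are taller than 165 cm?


Taller than 165: 2

2


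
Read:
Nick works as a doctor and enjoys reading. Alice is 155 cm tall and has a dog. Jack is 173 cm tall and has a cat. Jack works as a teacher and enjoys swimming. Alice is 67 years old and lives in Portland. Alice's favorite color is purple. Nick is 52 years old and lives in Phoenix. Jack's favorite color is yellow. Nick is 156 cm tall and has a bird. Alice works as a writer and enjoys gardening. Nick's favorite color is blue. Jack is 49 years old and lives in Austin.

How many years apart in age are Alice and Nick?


67 vs 52, diff = 15

15


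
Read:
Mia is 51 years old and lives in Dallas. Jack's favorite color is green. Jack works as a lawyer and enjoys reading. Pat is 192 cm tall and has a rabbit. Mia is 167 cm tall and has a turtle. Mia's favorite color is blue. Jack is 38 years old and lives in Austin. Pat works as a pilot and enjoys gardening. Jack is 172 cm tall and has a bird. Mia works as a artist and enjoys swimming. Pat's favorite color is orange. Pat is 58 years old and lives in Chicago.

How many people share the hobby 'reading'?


Count: 1

1


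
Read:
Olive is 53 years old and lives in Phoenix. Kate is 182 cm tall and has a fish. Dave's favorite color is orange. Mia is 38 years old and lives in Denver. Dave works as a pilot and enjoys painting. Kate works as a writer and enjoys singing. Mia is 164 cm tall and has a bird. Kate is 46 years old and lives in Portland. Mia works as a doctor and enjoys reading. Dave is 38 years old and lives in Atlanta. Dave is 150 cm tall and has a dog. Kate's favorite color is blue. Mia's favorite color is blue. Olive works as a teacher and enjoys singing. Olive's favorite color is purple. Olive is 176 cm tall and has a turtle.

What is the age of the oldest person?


Oldest: Olive at 53

53


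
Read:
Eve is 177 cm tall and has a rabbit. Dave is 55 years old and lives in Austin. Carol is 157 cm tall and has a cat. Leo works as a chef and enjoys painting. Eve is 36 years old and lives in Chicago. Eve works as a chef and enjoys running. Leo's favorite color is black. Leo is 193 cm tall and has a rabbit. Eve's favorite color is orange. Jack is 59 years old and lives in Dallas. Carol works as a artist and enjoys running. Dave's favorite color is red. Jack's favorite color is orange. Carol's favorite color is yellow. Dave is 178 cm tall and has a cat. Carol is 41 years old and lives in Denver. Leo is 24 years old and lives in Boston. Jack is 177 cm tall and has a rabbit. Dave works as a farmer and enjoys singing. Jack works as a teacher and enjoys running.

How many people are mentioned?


People: Carol, Eve, Leo, Jack, Dave. Count = 5

5


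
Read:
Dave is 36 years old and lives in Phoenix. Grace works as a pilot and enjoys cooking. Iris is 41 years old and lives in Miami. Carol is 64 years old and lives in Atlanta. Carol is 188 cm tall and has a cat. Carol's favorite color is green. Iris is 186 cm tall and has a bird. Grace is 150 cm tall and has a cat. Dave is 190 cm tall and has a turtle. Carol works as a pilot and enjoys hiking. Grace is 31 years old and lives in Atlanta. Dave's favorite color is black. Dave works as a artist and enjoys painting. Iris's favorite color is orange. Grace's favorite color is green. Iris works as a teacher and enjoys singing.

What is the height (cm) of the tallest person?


Tallest: Dave at 190 cm

190


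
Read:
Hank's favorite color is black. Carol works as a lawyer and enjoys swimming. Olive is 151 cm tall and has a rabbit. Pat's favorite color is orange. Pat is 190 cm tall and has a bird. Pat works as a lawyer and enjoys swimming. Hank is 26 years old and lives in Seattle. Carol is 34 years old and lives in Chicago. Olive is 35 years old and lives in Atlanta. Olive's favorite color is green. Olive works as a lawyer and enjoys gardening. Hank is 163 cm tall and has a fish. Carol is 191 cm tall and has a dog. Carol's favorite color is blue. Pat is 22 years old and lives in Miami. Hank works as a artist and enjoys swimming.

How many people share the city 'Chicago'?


Count: 1

1


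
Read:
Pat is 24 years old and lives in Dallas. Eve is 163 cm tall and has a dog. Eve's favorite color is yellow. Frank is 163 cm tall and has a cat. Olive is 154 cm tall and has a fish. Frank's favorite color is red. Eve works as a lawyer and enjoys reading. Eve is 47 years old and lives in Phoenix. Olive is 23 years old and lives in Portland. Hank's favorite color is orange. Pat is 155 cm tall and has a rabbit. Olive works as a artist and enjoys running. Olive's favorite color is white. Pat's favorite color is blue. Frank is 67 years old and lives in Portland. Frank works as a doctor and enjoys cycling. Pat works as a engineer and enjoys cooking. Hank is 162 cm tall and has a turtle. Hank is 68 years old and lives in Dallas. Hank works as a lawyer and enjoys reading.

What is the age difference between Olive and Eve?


|23 - 47| = 24

24


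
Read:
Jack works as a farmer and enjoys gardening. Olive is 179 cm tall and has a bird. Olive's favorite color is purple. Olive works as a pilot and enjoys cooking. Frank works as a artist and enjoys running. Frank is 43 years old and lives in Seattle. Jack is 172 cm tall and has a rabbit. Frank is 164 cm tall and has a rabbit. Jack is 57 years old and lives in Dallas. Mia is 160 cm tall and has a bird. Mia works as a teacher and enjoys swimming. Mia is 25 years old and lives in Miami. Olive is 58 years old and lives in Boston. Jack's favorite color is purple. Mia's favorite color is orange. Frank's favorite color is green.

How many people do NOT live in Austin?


Not in Austin: 4

4


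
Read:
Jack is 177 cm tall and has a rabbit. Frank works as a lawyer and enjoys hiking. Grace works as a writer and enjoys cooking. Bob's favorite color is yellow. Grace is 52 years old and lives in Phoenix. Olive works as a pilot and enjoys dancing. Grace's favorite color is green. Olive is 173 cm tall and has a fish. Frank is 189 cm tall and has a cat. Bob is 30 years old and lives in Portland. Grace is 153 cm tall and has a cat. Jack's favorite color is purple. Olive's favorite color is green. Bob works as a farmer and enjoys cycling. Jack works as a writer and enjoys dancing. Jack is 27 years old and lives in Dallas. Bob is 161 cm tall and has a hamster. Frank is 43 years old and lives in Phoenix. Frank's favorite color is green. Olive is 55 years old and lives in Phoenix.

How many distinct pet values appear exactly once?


Unique pet values: 3

3


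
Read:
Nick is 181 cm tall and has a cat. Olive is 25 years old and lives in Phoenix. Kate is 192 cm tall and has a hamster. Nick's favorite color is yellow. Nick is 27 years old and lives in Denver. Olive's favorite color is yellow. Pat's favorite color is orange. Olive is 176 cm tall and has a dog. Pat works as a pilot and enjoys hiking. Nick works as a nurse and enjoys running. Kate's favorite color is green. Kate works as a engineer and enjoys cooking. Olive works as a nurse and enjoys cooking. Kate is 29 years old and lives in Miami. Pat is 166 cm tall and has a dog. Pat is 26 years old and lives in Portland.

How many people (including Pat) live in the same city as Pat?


Pat lives in Portland. Count = 1

1


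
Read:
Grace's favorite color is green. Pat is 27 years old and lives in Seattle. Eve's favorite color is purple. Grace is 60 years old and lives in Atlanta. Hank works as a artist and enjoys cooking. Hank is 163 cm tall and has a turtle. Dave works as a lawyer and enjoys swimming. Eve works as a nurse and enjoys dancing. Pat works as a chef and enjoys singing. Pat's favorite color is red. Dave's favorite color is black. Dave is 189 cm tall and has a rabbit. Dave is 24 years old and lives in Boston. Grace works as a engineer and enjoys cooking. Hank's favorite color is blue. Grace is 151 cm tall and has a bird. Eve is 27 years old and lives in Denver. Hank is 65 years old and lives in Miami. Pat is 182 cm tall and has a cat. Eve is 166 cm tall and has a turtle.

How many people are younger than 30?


Filter: 3

3


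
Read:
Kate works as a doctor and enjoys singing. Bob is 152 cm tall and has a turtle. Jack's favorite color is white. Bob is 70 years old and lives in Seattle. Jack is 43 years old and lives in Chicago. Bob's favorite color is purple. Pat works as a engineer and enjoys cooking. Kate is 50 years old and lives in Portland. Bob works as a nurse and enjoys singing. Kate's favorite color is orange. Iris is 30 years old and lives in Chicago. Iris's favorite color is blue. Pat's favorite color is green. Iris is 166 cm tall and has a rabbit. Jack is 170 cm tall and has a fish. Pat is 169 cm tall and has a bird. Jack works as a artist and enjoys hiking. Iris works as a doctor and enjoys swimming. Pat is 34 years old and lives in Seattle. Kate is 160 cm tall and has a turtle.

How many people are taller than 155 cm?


Taller than 155: 4

4


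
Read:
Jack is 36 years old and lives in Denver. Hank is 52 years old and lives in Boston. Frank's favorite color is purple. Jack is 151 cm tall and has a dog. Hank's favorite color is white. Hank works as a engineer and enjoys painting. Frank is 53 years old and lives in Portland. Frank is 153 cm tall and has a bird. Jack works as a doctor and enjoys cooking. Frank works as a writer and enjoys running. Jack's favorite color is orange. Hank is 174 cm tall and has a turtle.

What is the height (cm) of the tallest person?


Tallest: Hank at 174 cm

174


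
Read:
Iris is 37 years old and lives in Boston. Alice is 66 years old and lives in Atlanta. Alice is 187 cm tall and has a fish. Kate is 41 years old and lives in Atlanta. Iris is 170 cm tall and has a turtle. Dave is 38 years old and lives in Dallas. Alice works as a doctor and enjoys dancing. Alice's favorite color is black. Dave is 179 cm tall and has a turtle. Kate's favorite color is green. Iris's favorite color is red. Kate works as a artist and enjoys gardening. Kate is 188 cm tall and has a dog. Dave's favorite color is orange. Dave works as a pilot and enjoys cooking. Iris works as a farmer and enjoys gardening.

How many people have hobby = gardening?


Count: 2

2


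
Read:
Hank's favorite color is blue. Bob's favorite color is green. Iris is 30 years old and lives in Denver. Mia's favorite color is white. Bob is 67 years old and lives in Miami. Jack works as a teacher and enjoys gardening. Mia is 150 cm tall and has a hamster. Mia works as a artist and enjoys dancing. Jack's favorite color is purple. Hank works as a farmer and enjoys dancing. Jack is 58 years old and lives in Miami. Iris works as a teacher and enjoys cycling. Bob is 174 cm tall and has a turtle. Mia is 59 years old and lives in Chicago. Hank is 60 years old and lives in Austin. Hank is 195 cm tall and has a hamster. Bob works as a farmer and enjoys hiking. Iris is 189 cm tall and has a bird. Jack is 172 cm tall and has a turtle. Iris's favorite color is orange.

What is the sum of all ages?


58+30+67+60+59 = 274

274


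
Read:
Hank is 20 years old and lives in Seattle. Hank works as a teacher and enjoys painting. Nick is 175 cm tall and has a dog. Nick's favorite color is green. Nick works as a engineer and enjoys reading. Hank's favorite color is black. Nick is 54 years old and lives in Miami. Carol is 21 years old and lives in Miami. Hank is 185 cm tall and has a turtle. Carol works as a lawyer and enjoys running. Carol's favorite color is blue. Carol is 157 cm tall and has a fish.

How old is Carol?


Carol is 21 years old

21


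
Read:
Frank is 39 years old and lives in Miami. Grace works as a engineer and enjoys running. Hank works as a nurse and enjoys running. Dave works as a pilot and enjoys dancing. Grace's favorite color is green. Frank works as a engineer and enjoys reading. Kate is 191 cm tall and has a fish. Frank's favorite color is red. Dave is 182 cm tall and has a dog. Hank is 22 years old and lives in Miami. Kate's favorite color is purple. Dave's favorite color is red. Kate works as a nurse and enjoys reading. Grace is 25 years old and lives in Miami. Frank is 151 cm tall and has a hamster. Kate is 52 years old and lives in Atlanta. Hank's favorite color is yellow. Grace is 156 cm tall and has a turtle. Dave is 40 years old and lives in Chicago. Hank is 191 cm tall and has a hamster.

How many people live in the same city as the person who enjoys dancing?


Person with hobby dancing is Dave, city Chicago. Count = 1

1


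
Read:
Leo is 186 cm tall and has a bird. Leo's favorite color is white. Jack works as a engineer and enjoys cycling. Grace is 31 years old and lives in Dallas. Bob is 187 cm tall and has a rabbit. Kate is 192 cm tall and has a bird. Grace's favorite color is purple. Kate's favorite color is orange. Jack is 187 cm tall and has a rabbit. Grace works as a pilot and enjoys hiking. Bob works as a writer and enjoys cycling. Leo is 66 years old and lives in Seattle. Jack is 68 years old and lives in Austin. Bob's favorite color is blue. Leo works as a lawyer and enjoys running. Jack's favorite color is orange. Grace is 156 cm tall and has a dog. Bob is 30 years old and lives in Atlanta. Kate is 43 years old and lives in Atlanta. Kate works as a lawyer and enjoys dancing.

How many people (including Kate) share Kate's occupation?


Kate is a lawyer. Count = 2

2


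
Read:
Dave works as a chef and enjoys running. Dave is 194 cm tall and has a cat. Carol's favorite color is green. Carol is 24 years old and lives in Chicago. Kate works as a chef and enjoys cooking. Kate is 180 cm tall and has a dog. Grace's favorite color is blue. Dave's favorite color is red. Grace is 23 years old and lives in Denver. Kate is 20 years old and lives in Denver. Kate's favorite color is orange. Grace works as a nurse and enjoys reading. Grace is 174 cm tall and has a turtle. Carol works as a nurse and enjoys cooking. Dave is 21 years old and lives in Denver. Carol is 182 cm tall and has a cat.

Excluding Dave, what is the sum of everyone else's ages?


Sum (excluding Dave): 67

67


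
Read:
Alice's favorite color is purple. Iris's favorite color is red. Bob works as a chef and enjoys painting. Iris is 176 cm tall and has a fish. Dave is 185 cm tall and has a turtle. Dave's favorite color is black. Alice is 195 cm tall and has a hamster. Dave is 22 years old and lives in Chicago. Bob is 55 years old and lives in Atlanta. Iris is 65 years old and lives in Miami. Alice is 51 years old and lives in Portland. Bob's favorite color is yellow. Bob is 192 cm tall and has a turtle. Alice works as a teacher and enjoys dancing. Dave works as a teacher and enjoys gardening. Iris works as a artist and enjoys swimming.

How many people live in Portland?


Count in Portland: 1

1


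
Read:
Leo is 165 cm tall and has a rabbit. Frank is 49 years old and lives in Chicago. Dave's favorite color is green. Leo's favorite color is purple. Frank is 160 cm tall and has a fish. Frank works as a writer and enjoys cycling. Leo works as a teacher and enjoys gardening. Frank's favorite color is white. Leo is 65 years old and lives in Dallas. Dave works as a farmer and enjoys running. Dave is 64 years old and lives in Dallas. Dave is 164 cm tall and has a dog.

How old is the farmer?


The farmer is Dave, age 64

64


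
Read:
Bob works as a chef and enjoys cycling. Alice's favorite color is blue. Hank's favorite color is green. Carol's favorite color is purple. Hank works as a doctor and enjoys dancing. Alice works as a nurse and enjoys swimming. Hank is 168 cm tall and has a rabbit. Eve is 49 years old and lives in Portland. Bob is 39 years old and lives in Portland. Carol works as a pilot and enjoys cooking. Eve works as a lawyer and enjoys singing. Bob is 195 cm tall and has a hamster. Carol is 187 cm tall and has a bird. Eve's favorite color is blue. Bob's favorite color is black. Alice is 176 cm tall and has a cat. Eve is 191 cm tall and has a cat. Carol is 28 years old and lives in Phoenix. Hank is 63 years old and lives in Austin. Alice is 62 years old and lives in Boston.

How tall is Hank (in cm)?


Hank is 168 cm tall

168


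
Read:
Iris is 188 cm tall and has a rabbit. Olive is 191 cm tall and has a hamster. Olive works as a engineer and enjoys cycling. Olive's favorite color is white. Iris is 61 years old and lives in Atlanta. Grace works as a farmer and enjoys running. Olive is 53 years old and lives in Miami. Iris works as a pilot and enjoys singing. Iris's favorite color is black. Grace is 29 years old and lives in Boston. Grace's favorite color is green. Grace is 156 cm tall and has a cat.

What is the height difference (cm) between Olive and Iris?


|191 - 188| = 3

3


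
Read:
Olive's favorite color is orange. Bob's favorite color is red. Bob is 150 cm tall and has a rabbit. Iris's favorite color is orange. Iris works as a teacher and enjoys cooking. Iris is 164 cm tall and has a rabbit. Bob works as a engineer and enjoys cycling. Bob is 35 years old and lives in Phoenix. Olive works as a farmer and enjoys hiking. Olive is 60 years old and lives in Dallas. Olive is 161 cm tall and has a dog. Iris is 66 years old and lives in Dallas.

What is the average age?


Sum=161, n=3, avg=53.67

53.67


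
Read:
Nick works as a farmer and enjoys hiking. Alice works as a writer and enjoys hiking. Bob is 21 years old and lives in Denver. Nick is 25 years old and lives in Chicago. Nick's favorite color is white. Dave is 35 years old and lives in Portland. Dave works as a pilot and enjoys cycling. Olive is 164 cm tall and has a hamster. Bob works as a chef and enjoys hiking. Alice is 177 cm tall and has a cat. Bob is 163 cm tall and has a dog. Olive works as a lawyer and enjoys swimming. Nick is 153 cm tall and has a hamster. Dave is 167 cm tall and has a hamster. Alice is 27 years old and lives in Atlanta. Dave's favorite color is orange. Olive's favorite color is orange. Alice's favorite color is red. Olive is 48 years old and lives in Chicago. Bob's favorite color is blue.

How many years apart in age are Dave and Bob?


35 vs 21, diff = 14

14


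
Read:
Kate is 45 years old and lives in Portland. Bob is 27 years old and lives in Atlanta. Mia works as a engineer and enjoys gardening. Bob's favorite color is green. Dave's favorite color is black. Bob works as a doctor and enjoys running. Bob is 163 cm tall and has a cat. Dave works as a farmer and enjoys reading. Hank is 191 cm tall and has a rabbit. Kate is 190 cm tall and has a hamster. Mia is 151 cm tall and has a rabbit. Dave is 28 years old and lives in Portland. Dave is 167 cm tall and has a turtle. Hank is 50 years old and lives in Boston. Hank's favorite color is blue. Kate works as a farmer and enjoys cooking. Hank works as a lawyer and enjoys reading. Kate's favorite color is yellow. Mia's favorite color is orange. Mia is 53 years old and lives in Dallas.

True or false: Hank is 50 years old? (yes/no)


Hank is actually 50. yes

yes


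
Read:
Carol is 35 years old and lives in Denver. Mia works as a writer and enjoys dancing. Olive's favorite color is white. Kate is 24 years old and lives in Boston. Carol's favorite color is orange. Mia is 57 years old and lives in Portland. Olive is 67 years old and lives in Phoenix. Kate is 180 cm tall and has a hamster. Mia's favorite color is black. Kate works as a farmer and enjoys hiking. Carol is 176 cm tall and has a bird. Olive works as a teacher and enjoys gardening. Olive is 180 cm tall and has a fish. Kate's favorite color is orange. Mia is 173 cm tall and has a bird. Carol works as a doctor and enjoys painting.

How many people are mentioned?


People: Mia, Carol, Kate, Olive. Count = 4

4


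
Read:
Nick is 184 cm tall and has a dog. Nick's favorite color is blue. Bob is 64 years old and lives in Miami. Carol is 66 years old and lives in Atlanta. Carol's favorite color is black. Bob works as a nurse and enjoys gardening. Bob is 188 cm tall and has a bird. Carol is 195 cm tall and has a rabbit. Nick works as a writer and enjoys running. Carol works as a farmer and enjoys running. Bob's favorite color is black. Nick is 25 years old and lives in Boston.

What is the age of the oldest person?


Oldest: Carol at 66

66


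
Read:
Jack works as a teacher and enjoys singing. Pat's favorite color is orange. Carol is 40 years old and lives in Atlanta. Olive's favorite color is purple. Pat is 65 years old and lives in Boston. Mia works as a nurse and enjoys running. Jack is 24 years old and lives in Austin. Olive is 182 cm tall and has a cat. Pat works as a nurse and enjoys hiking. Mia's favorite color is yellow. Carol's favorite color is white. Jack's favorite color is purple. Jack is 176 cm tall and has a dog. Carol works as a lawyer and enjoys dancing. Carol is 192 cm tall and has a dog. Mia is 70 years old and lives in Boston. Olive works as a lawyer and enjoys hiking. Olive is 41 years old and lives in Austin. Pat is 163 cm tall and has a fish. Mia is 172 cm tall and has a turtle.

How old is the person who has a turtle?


Person with turtle is Mia, age 70

70


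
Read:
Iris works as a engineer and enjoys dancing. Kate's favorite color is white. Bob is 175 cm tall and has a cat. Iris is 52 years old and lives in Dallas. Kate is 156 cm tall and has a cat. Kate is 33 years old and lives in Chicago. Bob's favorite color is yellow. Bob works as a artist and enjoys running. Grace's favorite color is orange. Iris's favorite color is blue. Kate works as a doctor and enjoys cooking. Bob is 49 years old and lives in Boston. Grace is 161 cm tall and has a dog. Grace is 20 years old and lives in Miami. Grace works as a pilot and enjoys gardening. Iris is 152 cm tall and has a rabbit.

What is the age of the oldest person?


Oldest: Iris at 52

52


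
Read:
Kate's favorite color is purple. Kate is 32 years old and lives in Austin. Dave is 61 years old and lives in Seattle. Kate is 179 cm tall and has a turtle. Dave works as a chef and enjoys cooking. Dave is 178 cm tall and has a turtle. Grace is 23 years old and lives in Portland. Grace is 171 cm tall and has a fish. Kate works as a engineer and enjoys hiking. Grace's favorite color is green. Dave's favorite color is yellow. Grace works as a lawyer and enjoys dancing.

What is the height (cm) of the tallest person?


Tallest: Kate at 179 cm

179


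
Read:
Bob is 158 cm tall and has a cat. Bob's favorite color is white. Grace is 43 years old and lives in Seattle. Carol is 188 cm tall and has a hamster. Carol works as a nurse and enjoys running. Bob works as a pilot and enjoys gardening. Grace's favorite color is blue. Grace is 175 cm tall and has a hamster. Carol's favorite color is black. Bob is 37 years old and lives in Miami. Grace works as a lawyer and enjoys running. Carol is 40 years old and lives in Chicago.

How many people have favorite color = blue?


Count: 1

1


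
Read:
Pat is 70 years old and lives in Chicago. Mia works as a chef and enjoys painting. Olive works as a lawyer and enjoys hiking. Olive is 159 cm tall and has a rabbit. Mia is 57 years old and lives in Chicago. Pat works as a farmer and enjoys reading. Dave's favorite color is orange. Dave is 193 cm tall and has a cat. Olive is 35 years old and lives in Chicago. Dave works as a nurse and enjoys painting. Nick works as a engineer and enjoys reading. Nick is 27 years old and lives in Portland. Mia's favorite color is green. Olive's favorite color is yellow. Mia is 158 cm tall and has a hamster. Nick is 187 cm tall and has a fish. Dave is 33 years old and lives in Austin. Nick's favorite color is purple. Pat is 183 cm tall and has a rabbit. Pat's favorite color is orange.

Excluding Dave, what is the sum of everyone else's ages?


Sum (excluding Dave): 189

189


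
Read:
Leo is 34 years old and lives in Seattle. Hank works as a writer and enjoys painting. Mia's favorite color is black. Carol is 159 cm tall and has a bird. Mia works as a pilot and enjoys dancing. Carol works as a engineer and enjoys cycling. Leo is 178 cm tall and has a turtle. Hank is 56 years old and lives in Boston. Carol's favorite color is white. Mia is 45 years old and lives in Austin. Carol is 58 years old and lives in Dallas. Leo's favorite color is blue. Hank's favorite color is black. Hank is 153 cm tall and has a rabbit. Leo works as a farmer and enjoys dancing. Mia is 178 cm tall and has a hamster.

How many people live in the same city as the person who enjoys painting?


Person with hobby painting is Hank, city Boston. Count = 1

1


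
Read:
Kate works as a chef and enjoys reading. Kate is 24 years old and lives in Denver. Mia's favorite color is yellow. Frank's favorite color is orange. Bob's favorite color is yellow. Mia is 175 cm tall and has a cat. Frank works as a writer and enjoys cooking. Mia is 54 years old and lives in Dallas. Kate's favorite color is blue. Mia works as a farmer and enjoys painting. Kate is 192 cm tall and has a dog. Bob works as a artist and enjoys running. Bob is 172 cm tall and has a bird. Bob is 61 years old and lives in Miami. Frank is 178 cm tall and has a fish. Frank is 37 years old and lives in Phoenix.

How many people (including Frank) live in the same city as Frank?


Frank lives in Phoenix. Count = 1

1


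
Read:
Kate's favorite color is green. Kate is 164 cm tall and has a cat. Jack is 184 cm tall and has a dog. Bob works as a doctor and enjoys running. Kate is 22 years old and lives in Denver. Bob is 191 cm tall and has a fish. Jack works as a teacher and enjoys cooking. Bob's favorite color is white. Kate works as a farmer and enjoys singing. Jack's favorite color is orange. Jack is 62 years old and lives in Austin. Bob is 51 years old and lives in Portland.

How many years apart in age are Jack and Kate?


62 vs 22, diff = 40

40


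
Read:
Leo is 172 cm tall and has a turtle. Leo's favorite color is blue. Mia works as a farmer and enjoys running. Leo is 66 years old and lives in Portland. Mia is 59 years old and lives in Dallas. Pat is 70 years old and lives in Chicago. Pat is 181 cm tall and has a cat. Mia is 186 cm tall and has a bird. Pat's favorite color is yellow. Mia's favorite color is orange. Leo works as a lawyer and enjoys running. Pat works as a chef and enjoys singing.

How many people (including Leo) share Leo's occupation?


Leo is a lawyer. Count = 1

1


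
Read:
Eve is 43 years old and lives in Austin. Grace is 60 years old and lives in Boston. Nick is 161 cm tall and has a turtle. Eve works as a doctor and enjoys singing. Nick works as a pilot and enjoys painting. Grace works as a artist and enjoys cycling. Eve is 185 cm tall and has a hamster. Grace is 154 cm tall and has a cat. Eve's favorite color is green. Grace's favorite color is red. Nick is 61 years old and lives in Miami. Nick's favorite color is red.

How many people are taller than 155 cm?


Taller than 155: 2

2


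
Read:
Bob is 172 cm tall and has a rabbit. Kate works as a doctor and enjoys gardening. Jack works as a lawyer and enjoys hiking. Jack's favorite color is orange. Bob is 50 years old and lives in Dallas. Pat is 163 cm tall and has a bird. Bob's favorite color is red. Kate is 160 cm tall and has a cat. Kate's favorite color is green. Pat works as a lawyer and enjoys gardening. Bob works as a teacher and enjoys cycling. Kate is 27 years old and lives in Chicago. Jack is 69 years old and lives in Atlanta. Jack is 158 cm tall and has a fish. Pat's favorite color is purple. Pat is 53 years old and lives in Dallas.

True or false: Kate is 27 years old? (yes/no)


Kate is actually 27. yes

yes


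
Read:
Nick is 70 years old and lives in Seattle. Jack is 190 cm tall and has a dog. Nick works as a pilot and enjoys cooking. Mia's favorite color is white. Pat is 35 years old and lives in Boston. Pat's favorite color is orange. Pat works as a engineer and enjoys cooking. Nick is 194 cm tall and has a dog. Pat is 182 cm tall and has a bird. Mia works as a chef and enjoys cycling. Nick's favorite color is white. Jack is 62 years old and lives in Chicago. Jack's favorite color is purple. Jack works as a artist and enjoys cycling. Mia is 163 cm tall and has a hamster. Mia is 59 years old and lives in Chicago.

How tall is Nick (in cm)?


Nick is 194 cm tall

194


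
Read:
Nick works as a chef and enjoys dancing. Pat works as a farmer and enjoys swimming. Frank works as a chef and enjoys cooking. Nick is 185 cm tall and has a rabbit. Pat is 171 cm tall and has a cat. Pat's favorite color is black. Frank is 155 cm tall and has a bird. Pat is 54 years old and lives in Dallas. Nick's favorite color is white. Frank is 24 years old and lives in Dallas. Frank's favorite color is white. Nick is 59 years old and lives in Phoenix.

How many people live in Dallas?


Count in Dallas: 2

2


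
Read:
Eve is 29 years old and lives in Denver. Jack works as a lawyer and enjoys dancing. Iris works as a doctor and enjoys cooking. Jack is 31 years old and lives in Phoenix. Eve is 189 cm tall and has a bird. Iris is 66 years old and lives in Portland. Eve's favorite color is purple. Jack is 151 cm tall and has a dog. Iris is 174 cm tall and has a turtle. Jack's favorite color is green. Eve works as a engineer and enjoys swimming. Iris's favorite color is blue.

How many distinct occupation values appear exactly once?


Unique occupation values: 3

3


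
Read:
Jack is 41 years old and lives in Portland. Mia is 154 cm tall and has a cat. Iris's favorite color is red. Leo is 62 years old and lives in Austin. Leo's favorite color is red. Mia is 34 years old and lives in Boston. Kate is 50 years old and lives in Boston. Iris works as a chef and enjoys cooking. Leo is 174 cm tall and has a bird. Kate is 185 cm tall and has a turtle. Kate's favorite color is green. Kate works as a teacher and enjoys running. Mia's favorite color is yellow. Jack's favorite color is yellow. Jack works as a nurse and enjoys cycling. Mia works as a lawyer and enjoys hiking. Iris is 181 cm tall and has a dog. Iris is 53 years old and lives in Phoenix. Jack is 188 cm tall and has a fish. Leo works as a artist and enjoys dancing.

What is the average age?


Sum=240, n=5, avg=48

48


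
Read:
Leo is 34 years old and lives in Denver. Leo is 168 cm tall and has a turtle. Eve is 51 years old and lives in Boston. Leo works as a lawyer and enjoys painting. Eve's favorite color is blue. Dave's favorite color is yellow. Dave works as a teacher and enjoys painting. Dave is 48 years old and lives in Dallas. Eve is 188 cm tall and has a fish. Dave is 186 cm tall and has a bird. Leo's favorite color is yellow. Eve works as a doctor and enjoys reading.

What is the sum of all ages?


51+34+48 = 133

133


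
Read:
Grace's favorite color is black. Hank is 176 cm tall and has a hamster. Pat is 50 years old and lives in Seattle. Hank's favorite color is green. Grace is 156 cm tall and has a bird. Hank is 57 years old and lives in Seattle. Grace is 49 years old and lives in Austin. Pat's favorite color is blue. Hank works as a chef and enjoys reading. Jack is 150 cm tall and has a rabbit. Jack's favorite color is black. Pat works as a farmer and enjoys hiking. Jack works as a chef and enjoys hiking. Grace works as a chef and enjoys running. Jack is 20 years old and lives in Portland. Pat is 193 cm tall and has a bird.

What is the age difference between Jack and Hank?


|20 - 57| = 37

37


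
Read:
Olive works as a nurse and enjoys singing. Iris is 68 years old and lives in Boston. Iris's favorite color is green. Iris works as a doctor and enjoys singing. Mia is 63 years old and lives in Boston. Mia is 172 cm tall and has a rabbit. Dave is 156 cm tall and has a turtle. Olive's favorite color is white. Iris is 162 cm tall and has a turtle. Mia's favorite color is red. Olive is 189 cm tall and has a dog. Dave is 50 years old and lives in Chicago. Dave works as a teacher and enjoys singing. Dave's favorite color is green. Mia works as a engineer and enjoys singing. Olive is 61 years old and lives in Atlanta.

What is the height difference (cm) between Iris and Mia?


|162 - 172| = 10

10


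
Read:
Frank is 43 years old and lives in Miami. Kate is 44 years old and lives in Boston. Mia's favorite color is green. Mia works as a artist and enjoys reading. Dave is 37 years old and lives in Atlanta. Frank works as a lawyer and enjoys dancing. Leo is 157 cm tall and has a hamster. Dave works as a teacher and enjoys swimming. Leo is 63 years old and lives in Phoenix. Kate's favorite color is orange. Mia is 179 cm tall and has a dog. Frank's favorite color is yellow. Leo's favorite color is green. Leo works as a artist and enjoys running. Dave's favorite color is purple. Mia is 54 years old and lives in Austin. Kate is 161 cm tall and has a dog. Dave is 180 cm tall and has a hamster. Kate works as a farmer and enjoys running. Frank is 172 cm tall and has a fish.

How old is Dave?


Dave is 37 years old

37


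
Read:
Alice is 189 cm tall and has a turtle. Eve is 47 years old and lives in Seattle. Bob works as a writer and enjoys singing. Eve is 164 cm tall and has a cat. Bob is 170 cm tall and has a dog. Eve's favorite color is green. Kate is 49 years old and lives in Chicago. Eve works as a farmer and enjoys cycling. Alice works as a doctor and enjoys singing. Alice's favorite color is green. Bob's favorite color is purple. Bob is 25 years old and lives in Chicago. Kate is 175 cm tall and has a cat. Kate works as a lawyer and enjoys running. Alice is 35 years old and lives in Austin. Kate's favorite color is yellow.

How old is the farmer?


The farmer is Eve, age 47

47


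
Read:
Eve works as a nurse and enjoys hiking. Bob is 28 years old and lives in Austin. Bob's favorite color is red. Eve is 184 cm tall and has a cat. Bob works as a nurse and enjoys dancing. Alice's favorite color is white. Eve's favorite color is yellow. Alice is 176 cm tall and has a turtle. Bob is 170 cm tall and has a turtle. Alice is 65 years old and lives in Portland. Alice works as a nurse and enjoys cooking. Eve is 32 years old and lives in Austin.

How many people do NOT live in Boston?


Not in Boston: 3

3


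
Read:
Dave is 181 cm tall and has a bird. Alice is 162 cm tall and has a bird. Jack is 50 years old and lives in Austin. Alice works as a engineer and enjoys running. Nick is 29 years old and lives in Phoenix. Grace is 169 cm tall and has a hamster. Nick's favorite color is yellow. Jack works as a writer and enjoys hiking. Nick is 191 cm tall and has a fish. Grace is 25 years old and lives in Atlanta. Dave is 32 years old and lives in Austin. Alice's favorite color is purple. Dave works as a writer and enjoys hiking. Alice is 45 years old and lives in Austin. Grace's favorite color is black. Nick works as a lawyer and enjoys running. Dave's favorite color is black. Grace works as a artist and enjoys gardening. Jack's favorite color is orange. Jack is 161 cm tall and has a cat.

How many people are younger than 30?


Filter: 2

2
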